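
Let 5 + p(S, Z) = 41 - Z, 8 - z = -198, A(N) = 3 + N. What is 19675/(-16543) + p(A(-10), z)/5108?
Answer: -51656105/42250822 ≈ -1.2226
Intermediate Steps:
z = 206 (z = 8 - 1*(-198) = 8 + 198 = 206)
p(S, Z) = 36 - Z (p(S, Z) = -5 + (41 - Z) = 36 - Z)
19675/(-16543) + p(A(-10), z)/5108 = 19675/(-16543) + (36 - 1*206)/5108 = 19675*(-1/16543) + (36 - 206)*(1/5108) = -19675/16543 - 170*1/5108 = -19675/16543 - 85/2554 = -51656105/42250822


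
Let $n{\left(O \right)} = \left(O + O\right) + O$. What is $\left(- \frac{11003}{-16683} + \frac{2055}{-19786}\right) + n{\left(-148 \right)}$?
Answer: $- \frac{146376466279}{330089838} \approx -443.44$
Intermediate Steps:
$n{\left(O \right)} = 3 O$ ($n{\left(O \right)} = 2 O + O = 3 O$)
$\left(- \frac{11003}{-16683} + \frac{2055}{-19786}\right) + n{\left(-148 \right)} = \left(- \frac{11003}{-16683} + \frac{2055}{-19786}\right) + 3 \left(-148\right) = \left(\left(-11003\right) \left(- \frac{1}{16683}\right) + 2055 \left(- \frac{1}{19786}\right)\right) - 444 = \left(\frac{11003}{16683} - \frac{2055}{19786}\right) - 444 = \frac{183421793}{330089838} - 444 = - \frac{146376466279}{330089838}$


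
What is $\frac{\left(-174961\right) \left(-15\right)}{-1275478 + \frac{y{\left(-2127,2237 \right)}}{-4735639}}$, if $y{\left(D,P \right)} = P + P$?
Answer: $- \frac{12428282026185}{6040203364916} \approx -2.0576$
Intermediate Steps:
$y{\left(D,P \right)} = 2 P$
$\frac{\left(-174961\right) \left(-15\right)}{-1275478 + \frac{y{\left(-2127,2237 \right)}}{-4735639}} = \frac{\left(-174961\right) \left(-15\right)}{-1275478 + \frac{2 \cdot 2237}{-4735639}} = \frac{2624415}{-1275478 + 4474 \left(- \frac{1}{4735639}\right)} = \frac{2624415}{-1275478 - \frac{4474}{4735639}} = \frac{2624415}{- \frac{6040203364916}{4735639}} = 2624415 \left(- \frac{4735639}{6040203364916}\right) = - \frac{12428282026185}{6040203364916}$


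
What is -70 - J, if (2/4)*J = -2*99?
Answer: 326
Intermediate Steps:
J = -396 (J = 2*(-2*99) = 2*(-198) = -396)
-70 - J = -70 - 1*(-396) = -70 + 396 = 326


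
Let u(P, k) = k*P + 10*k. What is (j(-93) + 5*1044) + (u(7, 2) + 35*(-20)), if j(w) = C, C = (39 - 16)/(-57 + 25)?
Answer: 145705/32 ≈ 4553.3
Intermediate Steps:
u(P, k) = 10*k + P*k (u(P, k) = P*k + 10*k = 10*k + P*k)
C = -23/32 (C = 23/(-32) = 23*(-1/32) = -23/32 ≈ -0.71875)
j(w) = -23/32
(j(-93) + 5*1044) + (u(7, 2) + 35*(-20)) = (-23/32 + 5*1044) + (2*(10 + 7) + 35*(-20)) = (-23/32 + 5220) + (2*17 - 700) = 167017/32 + (34 - 700) = 167017/32 - 666 = 145705/32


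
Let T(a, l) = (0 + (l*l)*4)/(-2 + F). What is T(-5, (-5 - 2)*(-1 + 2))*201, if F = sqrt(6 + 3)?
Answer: 39396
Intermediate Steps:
F = 3 (F = sqrt(9) = 3)
T(a, l) = 4*l**2 (T(a, l) = (0 + (l*l)*4)/(-2 + 3) = (0 + l**2*4)/1 = (0 + 4*l**2)*1 = (4*l**2)*1 = 4*l**2)
T(-5, (-5 - 2)*(-1 + 2))*201 = (4*((-5 - 2)*(-1 + 2))**2)*201 = (4*(-7*1)**2)*201 = (4*(-7)**2)*201 = (4*49)*201 = 196*201 = 39396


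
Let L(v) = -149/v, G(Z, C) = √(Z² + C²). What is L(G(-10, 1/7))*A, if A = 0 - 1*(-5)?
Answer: -5215*√29/377 ≈ -74.492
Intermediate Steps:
G(Z, C) = √(C² + Z²)
A = 5 (A = 0 + 5 = 5)
L(G(-10, 1/7))*A = -149/√((1/7)² + (-10)²)*5 = -149/√((1*(⅐))² + 100)*5 = -149/√((⅐)² + 100)*5 = -149/√(1/49 + 100)*5 = -149*7*√29/377*5 = -1043*√29/377*5 = -5215*√29/377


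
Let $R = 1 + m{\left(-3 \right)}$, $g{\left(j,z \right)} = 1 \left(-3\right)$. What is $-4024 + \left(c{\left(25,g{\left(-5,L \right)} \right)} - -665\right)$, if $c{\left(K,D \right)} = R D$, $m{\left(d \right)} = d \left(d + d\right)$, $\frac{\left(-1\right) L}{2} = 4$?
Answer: $-3416$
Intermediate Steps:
$L = -8$ ($L = \left(-2\right) 4 = -8$)
$m{\left(d \right)} = 2 d^{2}$ ($m{\left(d \right)} = d 2 d = 2 d^{2}$)
$g{\left(j,z \right)} = -3$
$R = 19$ ($R = 1 + 2 \left(-3\right)^{2} = 1 + 2 \cdot 9 = 1 + 18 = 19$)
$c{\left(K,D \right)} = 19 D$
$-4024 + \left(c{\left(25,g{\left(-5,L \right)} \right)} - -665\right) = -4024 + \left(19 \left(-3\right) - -665\right) = -4024 + \left(-57 + 665\right) = -4024 + 608 = -3416$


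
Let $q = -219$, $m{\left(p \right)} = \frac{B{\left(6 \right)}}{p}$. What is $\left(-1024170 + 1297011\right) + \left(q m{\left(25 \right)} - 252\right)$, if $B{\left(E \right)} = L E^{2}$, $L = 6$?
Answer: $\frac{6767421}{25} \approx 2.707 \cdot 10^{5}$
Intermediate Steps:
$B{\left(E \right)} = 6 E^{2}$
$m{\left(p \right)} = \frac{216}{p}$ ($m{\left(p \right)} = \frac{6 \cdot 6^{2}}{p} = \frac{6 \cdot 36}{p} = \frac{216}{p}$)
$\left(-1024170 + 1297011\right) + \left(q m{\left(25 \right)} - 252\right) = \left(-1024170 + 1297011\right) - \left(252 + 219 \cdot \frac{216}{25}\right) = 272841 - \left(252 + 219 \cdot 216 \cdot \frac{1}{25}\right) = 272841 - \frac{53604}{25} = \frac{6767421}{25}$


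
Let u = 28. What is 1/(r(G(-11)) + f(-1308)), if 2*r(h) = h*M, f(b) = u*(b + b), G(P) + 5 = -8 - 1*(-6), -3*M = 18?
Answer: -1/73227 ≈ -1.3656e-5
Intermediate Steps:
M = -6 (M = -⅓*18 = -6)
G(P) = -7 (G(P) = -5 + (-8 - 1*(-6)) = -5 + (-8 + 6) = -5 - 2 = -7)
f(b) = 56*b (f(b) = 28*(b + b) = 28*(2*b) = 56*b)
r(h) = -3*h (r(h) = (h*(-6))/2 = (-6*h)/2 = -3*h)
1/(r(G(-11)) + f(-1308)) = 1/(-3*(-7) + 56*(-1308)) = 1/(21 - 73248) = 1/(-73227) = -1/73227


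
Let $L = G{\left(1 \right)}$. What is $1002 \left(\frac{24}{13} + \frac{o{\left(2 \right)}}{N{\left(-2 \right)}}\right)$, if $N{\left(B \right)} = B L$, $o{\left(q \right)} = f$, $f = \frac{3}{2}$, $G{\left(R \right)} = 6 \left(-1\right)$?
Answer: $\frac{102705}{52} \approx 1975.1$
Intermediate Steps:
$G{\left(R \right)} = -6$
$L = -6$
$f = \frac{3}{2}$ ($f = 3 \cdot \frac{1}{2} = \frac{3}{2} \approx 1.5$)
$o{\left(q \right)} = \frac{3}{2}$
$N{\left(B \right)} = - 6 B$ ($N{\left(B \right)} = B \left(-6\right) = - 6 B$)
$1002 \left(\frac{24}{13} + \frac{o{\left(2 \right)}}{N{\left(-2 \right)}}\right) = 1002 \left(\frac{24}{13} + \frac{3}{2 \left(\left(-6\right) \left(-2\right)\right)}\right) = 1002 \left(24 \cdot \frac{1}{13} + \frac{3}{2 \cdot 12}\right) = 1002 \left(\frac{24}{13} + \frac{3}{2} \cdot \frac{1}{12}\right) = 1002 \left(\frac{24}{13} + \frac{1}{8}\right) = 1002 \cdot \frac{205}{104} = \frac{102705}{52}$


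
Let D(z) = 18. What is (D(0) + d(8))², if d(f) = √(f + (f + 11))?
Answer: 351 + 108*√3 ≈ 538.06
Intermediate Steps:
d(f) = √(11 + 2*f) (d(f) = √(f + (11 + f)) = √(11 + 2*f))
(D(0) + d(8))² = (18 + √(11 + 2*8))² = (18 + √(11 + 16))² = (18 + √27)² = (18 + 3*√3)²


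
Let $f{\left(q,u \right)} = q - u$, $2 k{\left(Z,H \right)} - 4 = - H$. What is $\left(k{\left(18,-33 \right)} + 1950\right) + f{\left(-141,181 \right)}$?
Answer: $\frac{3293}{2} \approx 1646.5$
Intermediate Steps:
$k{\left(Z,H \right)} = 2 - \frac{H}{2}$ ($k{\left(Z,H \right)} = 2 + \frac{\left(-1\right) H}{2} = 2 - \frac{H}{2}$)
$\left(k{\left(18,-33 \right)} + 1950\right) + f{\left(-141,181 \right)} = \left(\left(2 - - \frac{33}{2}\right) + 1950\right) - 322 = \left(\left(2 + \frac{33}{2}\right) + 1950\right) - 322 = \left(\frac{37}{2} + 1950\right) - 322 = \frac{3937}{2} - 322 = \frac{3293}{2}$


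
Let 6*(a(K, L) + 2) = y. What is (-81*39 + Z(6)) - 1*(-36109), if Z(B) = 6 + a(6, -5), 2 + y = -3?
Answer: 197719/6 ≈ 32953.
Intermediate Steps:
y = -5 (y = -2 - 3 = -5)
a(K, L) = -17/6 (a(K, L) = -2 + (⅙)*(-5) = -2 - ⅚ = -17/6)
Z(B) = 19/6 (Z(B) = 6 - 17/6 = 19/6)
(-81*39 + Z(6)) - 1*(-36109) = (-81*39 + 19/6) - 1*(-36109) = (-3159 + 19/6) + 36109 = -18935/6 + 36109 = 197719/6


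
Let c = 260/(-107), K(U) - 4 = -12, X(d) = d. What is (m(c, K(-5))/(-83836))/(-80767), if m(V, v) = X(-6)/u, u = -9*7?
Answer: 1/71097413226 ≈ 1.4065e-11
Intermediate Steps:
K(U) = -8 (K(U) = 4 - 12 = -8)
c = -260/107 (c = 260*(-1/107) = -260/107 ≈ -2.4299)
u = -63
m(V, v) = 2/21 (m(V, v) = -6/(-63) = -6*(-1/63) = 2/21)
(m(c, K(-5))/(-83836))/(-80767) = ((2/21)/(-83836))/(-80767) = ((2/21)*(-1/83836))*(-1/80767) = -1/880278*(-1/80767) = 1/71097413226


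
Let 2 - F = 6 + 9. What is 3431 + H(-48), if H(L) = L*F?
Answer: 4055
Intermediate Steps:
F = -13 (F = 2 - (6 + 9) = 2 - 1*15 = 2 - 15 = -13)
H(L) = -13*L (H(L) = L*(-13) = -13*L)
3431 + H(-48) = 3431 - 13*(-48) = 3431 + 624 = 4055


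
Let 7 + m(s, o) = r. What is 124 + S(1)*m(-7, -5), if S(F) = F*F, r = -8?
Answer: 109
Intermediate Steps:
S(F) = F²
m(s, o) = -15 (m(s, o) = -7 - 8 = -15)
124 + S(1)*m(-7, -5) = 124 + 1²*(-15) = 124 + 1*(-15) = 124 - 15 = 109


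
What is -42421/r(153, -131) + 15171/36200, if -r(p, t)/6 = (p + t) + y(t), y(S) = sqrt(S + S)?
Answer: 8462997449/40507800 - 42421*I*sqrt(262)/4476 ≈ 208.92 - 153.41*I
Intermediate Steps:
y(S) = sqrt(2)*sqrt(S) (y(S) = sqrt(2*S) = sqrt(2)*sqrt(S))
r(p, t) = -6*p - 6*t - 6*sqrt(2)*sqrt(t) (r(p, t) = -6*((p + t) + sqrt(2)*sqrt(t)) = -6*(p + t + sqrt(2)*sqrt(t)) = -6*p - 6*t - 6*sqrt(2)*sqrt(t))
-42421/r(153, -131) + 15171/36200 = -42421/(-6*153 - 6*(-131) - 6*sqrt(2)*sqrt(-131)) + 15171/36200 = -42421/(-918 + 786 - 6*sqrt(2)*I*sqrt(131)) + 15171*(1/36200) = -42421/(-918 + 786 - 6*I*sqrt(262)) + 15171/36200 = -42421/(-132 - 6*I*sqrt(262)) + 15171/36200 = 15171/36200 - 42421/(-132 - 6*I*sqrt(262))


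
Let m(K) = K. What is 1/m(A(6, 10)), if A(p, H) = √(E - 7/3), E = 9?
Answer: √15/10 ≈ 0.38730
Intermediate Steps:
A(p, H) = 2*√15/3 (A(p, H) = √(9 - 7/3) = √(20/3) = 2*√15/3)
1/m(A(6, 10)) = 1/(2*√15/3) = √15/10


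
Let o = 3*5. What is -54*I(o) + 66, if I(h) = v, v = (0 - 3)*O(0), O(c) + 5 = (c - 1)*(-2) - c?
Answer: -420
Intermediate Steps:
O(c) = -3 - 3*c (O(c) = -5 + ((c - 1)*(-2) - c) = -5 + ((-1 + c)*(-2) - c) = -5 + ((2 - 2*c) - c) = -5 + (2 - 3*c) = -3 - 3*c)
o = 15
v = 9 (v = (0 - 3)*(-3 - 3*0) = -3*(-3 + 0) = -3*(-3) = 9)
I(h) = 9
-54*I(o) + 66 = -54*9 + 66 = -486 + 66 = -420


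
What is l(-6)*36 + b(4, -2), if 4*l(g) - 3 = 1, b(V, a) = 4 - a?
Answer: 42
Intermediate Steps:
l(g) = 1 (l(g) = 3/4 + (1/4)*1 = 3/4 + 1/4 = 1)
l(-6)*36 + b(4, -2) = 1*36 + (4 - 1*(-2)) = 36 + (4 + 2) = 36 + 6 = 42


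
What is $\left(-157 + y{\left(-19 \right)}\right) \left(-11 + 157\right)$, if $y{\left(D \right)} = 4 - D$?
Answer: $-19564$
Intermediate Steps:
$\left(-157 + y{\left(-19 \right)}\right) \left(-11 + 157\right) = \left(-157 + \left(4 - -19\right)\right) \left(-11 + 157\right) = \left(-157 + \left(4 + 19\right)\right) 146 = \left(-157 + 23\right) 146 = \left(-134\right) 146 = -19564$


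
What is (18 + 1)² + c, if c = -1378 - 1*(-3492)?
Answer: 2475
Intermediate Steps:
c = 2114 (c = -1378 + 3492 = 2114)
(18 + 1)² + c = (18 + 1)² + 2114 = 19² + 2114 = 361 + 2114 = 2475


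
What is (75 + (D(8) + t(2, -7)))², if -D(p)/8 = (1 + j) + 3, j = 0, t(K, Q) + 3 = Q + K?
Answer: 1225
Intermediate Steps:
t(K, Q) = -3 + K + Q (t(K, Q) = -3 + (Q + K) = -3 + (K + Q) = -3 + K + Q)
D(p) = -32 (D(p) = -8*((1 + 0) + 3) = -8*(1 + 3) = -8*4 = -32)
(75 + (D(8) + t(2, -7)))² = (75 + (-32 + (-3 + 2 - 7)))² = (75 + (-32 - 8))² = (75 - 40)² = 35² = 1225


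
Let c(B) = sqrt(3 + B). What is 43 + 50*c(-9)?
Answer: 43 + 50*I*sqrt(6) ≈ 43.0 + 122.47*I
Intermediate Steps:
43 + 50*c(-9) = 43 + 50*sqrt(3 - 9) = 43 + 50*sqrt(-6) = 43 + 50*(I*sqrt(6)) = 43 + 50*I*sqrt(6)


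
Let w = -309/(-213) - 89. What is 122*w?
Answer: -758352/71 ≈ -10681.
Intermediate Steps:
w = -6216/71 (w = -309*(-1/213) - 89 = 103/71 - 89 = -6216/71 ≈ -87.549)
122*w = 122*(-6216/71) = -758352/71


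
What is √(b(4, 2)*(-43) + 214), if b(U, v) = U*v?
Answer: I*√130 ≈ 11.402*I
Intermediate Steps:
√(b(4, 2)*(-43) + 214) = √((4*2)*(-43) + 214) = √(8*(-43) + 214) = √(-344 + 214) = √(-130) = I*√130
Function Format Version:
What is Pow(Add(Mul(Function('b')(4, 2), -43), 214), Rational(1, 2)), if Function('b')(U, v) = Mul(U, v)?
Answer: Mul(I, Pow(130, Rational(1, 2))) ≈ Mul(11.402, I)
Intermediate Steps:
Pow(Add(Mul(Function('b')(4, 2), -43), 214), Rational(1, 2)) = Pow(Add(Mul(Mul(4, 2), -43), 214), Rational(1, 2)) = Pow(Add(Mul(8, -43), 214), Rational(1, 2)) = Pow(Add(-344, 214), Rational(1, 2)) = Pow(-130, Rational(1, 2)) = Mul(I, Pow(130, Rational(1, 2)))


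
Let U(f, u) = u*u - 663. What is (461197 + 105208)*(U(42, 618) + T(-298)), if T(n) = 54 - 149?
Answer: 215894328230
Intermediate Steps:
T(n) = -95
U(f, u) = -663 + u² (U(f, u) = u² - 663 = -663 + u²)
(461197 + 105208)*(U(42, 618) + T(-298)) = (461197 + 105208)*((-663 + 618²) - 95) = 566405*((-663 + 381924) - 95) = 566405*(381261 - 95) = 566405*381166 = 215894328230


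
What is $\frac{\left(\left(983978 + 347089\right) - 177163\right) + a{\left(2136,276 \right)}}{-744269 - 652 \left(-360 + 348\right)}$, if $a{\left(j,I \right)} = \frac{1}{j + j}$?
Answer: $- \frac{4929477889}{3146093040} \approx -1.5669$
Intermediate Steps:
$a{\left(j,I \right)} = \frac{1}{2 j}$
$\frac{\left(\left(983978 + 347089\right) - 177163\right) + a{\left(2136,276 \right)}}{-744269 - 652 \left(-360 + 348\right)} = \frac{\left(\left(983978 + 347089\right) - 177163\right) + \frac{1}{2 \cdot 2136}}{-744269 - 652 \left(-360 + 348\right)} = \frac{\left(1331067 - 177163\right) + \frac{1}{2} \cdot \frac{1}{2136}}{-744269 - -7824} = \frac{1153904 + \frac{1}{4272}}{-744269 + 7824} = \frac{4929477889}{4272 \left(-736445\right)} = \frac{4929477889}{4272} \left(- \frac{1}{736445}\right) = - \frac{4929477889}{3146093040}$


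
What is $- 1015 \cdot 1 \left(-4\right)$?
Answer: $4060$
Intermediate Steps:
$- 1015 \cdot 1 \left(-4\right) = \left(-1015\right) \left(-4\right) = 4060$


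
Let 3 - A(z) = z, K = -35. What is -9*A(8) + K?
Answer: 10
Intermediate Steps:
A(z) = 3 - z
-9*A(8) + K = -9*(3 - 1*8) - 35 = -9*(3 - 8) - 35 = -9*(-5) - 35 = 45 - 35 = 10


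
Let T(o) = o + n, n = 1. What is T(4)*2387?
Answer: 11935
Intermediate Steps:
T(o) = 1 + o (T(o) = o + 1 = 1 + o)
T(4)*2387 = (1 + 4)*2387 = 5*2387 = 11935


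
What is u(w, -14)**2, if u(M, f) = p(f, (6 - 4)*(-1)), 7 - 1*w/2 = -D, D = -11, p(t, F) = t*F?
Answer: 784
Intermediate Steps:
p(t, F) = F*t
w = -8 (w = 14 - (-2)*(-11) = 14 - 2*11 = 14 - 22 = -8)
u(M, f) = -2*f (u(M, f) = ((6 - 4)*(-1))*f = (2*(-1))*f = -2*f)
u(w, -14)**2 = (-2*(-14))**2 = 28**2 = 784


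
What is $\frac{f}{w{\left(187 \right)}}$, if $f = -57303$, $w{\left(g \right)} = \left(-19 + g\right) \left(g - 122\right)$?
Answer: $- \frac{19101}{3640} \approx -5.2475$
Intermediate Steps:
$w{\left(g \right)} = \left(-122 + g\right) \left(-19 + g\right)$ ($w{\left(g \right)} = \left(-19 + g\right) \left(-122 + g\right) = \left(-122 + g\right) \left(-19 + g\right)$)
$\frac{f}{w{\left(187 \right)}} = - \frac{57303}{2318 + 187^{2} - 26367} = - \frac{57303}{2318 + 34969 - 26367} = - \frac{57303}{10920} = \left(-57303\right) \frac{1}{10920} = - \frac{19101}{3640}$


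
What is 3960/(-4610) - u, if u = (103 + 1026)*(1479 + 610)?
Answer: -1087260137/461 ≈ -2.3585e+6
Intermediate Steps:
u = 2358481 (u = 1129*2089 = 2358481)
3960/(-4610) - u = 3960/(-4610) - 1*2358481 = 3960*(-1/4610) - 2358481 = -396/461 - 2358481 = -1087260137/461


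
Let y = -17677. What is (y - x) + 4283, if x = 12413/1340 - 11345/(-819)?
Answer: -14724747787/1097460 ≈ -13417.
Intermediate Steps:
x = 25368547/1097460 (x = 12413*(1/1340) - 11345*(-1/819) = 12413/1340 + 11345/819 = 25368547/1097460 ≈ 23.116)
(y - x) + 4283 = (-17677 - 1*25368547/1097460) + 4283 = (-17677 - 25368547/1097460) + 4283 = -19425168967/1097460 + 4283 = -14724747787/1097460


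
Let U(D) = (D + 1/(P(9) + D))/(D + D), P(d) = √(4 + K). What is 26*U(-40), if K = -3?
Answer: 1561/120 ≈ 13.008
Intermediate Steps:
P(d) = 1 (P(d) = √(4 - 3) = √1 = 1)
U(D) = (D + 1/(1 + D))/(2*D) (U(D) = (D + 1/(1 + D))/(D + D) = (D + 1/(1 + D))/((2*D)) = (D + 1/(1 + D))*(1/(2*D)) = (D + 1/(1 + D))/(2*D))
26*U(-40) = 26*((½)*(1 - 40 + (-40)²)/(-40*(1 - 40))) = 26*((½)*(-1/40)*(1 - 40 + 1600)/(-39)) = 26*((½)*(-1/40)*(-1/39)*1561) = 26*(1561/3120) = 1561/120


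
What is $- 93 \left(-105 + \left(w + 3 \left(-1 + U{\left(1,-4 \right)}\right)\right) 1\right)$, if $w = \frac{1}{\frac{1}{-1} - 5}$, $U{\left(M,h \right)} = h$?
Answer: $\frac{22351}{2} \approx 11176.0$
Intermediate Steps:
$w = - \frac{1}{6}$ ($w = \frac{1}{-1 - 5} = \frac{1}{-6} = - \frac{1}{6} \approx -0.16667$)
$- 93 \left(-105 + \left(w + 3 \left(-1 + U{\left(1,-4 \right)}\right)\right) 1\right) = - 93 \left(-105 + \left(- \frac{1}{6} + 3 \left(-1 - 4\right)\right) 1\right) = - 93 \left(-105 + \left(- \frac{1}{6} + 3 \left(-5\right)\right) 1\right) = - 93 \left(-105 + \left(- \frac{1}{6} - 15\right) 1\right) = - 93 \left(-105 - \frac{91}{6}\right) = \left(-93\right) \left(- \frac{721}{6}\right) = \frac{22351}{2}$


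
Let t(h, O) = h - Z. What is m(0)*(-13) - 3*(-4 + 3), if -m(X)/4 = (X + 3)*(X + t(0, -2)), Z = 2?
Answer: -309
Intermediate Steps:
t(h, O) = -2 + h (t(h, O) = h - 1*2 = h - 2 = -2 + h)
m(X) = -4*(-2 + X)*(3 + X) (m(X) = -4*(X + 3)*(X + (-2 + 0)) = -4*(3 + X)*(X - 2) = -4*(3 + X)*(-2 + X) = -4*(-2 + X)*(3 + X))
m(0)*(-13) - 3*(-4 + 3) = (24 - 4*0 - 4*0²)*(-13) - 3*(-4 + 3) = (24 + 0 - 4*0)*(-13) - 3*(-1) = (24 + 0 + 0)*(-13) + 3 = 24*(-13) + 3 = -312 + 3 = -309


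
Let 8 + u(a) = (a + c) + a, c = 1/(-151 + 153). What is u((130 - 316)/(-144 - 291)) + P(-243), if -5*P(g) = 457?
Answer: -28433/290 ≈ -98.045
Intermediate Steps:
c = 1/2 ≈ 0.50000
P(g) = -457/5 (P(g) = -1/5*457 = -457/5)
u(a) = -15/2 + 2*a (u(a) = -8 + ((a + 1/2) + a) = -8 + ((1/2 + a) + a) = -8 + (1/2 + 2*a) = -15/2 + 2*a)
u((130 - 316)/(-144 - 291)) + P(-243) = (-15/2 + 2*((130 - 316)/(-144 - 291))) - 457/5 = (-15/2 + 2*(-186/(-435))) - 457/5 = (-15/2 + 2*(-186*(-1/435))) - 457/5 = (-15/2 + 2*(62/145)) - 457/5 = (-15/2 + 124/145) - 457/5 = -1927/290 - 457/5 = -28433/290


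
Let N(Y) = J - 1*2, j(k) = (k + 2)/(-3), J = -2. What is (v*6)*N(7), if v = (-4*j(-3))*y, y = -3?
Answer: -96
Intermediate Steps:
j(k) = -⅔ - k/3 (j(k) = (2 + k)*(-⅓) = -⅔ - k/3)
N(Y) = -4 (N(Y) = -2 - 1*2 = -2 - 2 = -4)
v = 4 (v = -4*(-⅔ - ⅓*(-3))*(-3) = -4*(-⅔ + 1)*(-3) = -4*⅓*(-3) = -4/3*(-3) = 4)
(v*6)*N(7) = (4*6)*(-4) = 24*(-4) = -96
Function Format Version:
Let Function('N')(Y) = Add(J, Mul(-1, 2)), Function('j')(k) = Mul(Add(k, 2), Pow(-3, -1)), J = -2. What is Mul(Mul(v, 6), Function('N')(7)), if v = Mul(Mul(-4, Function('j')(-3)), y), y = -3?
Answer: -96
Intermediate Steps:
Function('j')(k) = Add(Rational(-2, 3), Mul(Rational(-1, 3), k)) (Function('j')(k) = Mul(Add(2, k), Rational(-1, 3)) = Add(Rational(-2, 3), Mul(Rational(-1, 3), k)))
Function('N')(Y) = -4 (Function('N')(Y) = Add(-2, Mul(-1, 2)) = Add(-2, -2) = -4)
v = 4 (v = Mul(Mul(-4, Add(Rational(-2, 3), Mul(Rational(-1, 3), -3))), -3) = Mul(Mul(-4, Add(Rational(-2, 3), 1)), -3) = Mul(Mul(-4, Rational(1, 3)), -3) = Mul(Rational(-4, 3), -3) = 4)
Mul(Mul(v, 6), Function('N')(7)) = Mul(Mul(4, 6), -4) = Mul(24, -4) = -96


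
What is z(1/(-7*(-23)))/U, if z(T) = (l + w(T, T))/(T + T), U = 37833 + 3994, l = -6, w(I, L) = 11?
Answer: 805/83654 ≈ 0.0096230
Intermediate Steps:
U = 41827
z(T) = 5/(2*T) (z(T) = (-6 + 11)/(T + T) = 5/((2*T)) = 5*(1/(2*T)) = 5/(2*T))
z(1/(-7*(-23)))/U = (5/(2*(1/(-7*(-23)))))/41827 = (5/(2*(1/161)))*(1/41827) = ((5/2)*161)*(1/41827) = (805/2)*(1/41827) = 805/83654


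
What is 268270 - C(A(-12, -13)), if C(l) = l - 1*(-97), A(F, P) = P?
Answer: 268186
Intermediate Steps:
C(l) = 97 + l (C(l) = l + 97 = 97 + l)
268270 - C(A(-12, -13)) = 268270 - (97 - 13) = 268270 - 1*84 = 268270 - 84 = 268186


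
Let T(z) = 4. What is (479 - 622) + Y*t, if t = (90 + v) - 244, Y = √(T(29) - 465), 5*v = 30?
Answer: -143 - 148*I*√461 ≈ -143.0 - 3177.7*I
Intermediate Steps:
v = 6 (v = (⅕)*30 = 6)
Y = I*√461 (Y = √(4 - 465) = √(-461) = I*√461 ≈ 21.471*I)
t = -148 (t = (90 + 6) - 244 = 96 - 244 = -148)
(479 - 622) + Y*t = (479 - 622) + (I*√461)*(-148) = -143 - 148*I*√461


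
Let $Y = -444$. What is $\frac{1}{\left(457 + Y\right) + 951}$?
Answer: $\frac{1}{964} \approx 0.0010373$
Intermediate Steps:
$\frac{1}{\left(457 + Y\right) + 951} = \frac{1}{\left(457 - 444\right) + 951} = \frac{1}{13 + 951} = \frac{1}{964}$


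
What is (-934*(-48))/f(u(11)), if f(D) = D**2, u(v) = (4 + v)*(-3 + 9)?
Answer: 3736/675 ≈ 5.5348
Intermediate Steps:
u(v) = 24 + 6*v (u(v) = (4 + v)*6 = 24 + 6*v)
(-934*(-48))/f(u(11)) = (-934*(-48))/((24 + 6*11)**2) = 44832/((24 + 66)**2) = 44832/(90**2) = 44832/8100 = 44832*(1/8100) = 3736/675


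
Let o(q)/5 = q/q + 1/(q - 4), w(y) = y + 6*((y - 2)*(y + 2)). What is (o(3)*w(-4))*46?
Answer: 0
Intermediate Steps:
w(y) = y + 6*(-2 + y)*(2 + y) (w(y) = y + 6*((-2 + y)*(2 + y)) = y + 6*(-2 + y)*(2 + y))
o(q) = 5 + 5/(-4 + q) (o(q) = 5*(q/q + 1/(q - 4)) = 5*(1 + 1/(-4 + q)) = 5 + 5/(-4 + q))
(o(3)*w(-4))*46 = ((5*(-3 + 3)/(-4 + 3))*(-24 - 4 + 6*(-4)²))*46 = ((5*0/(-1))*(-24 - 4 + 6*16))*46 = ((5*(-1)*0)*(-24 - 4 + 96))*46 = (0*68)*46 = 0*46 = 0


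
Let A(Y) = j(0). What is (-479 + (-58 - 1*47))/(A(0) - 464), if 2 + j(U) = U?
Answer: 292/233 ≈ 1.2532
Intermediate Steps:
j(U) = -2 + U
A(Y) = -2 (A(Y) = -2 + 0 = -2)
(-479 + (-58 - 1*47))/(A(0) - 464) = (-479 + (-58 - 1*47))/(-2 - 464) = (-479 + (-58 - 47))/(-466) = (-479 - 105)*(-1/466) = -584*(-1/466) = 292/233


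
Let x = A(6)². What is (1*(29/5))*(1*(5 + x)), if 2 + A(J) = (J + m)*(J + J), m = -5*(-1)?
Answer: 98049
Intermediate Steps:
m = 5
A(J) = -2 + 2*J*(5 + J) (A(J) = -2 + (J + 5)*(J + J) = -2 + (5 + J)*(2*J) = -2 + 2*J*(5 + J))
x = 16900 (x = (-2 + 2*6² + 10*6)² = (-2 + 2*36 + 60)² = (-2 + 72 + 60)² = 130² = 16900)
(1*(29/5))*(1*(5 + x)) = (1*(29/5))*(1*(5 + 16900)) = (1*(29*(⅕)))*(1*16905) = (1*(29/5))*16905 = (29/5)*16905 = 98049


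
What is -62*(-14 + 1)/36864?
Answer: 403/18432 ≈ 0.021864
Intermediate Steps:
-62*(-14 + 1)/36864 = -62*(-13)*(1/36864) = 806*(1/36864) = 403/18432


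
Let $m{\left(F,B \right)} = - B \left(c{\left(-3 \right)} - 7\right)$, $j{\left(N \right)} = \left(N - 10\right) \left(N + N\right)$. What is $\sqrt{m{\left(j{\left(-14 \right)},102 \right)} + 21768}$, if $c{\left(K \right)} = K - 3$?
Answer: $3 \sqrt{2566} \approx 151.97$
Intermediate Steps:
$c{\left(K \right)} = -3 + K$ ($c{\left(K \right)} = K - 3 = -3 + K$)
$j{\left(N \right)} = 2 N \left(-10 + N\right)$ ($j{\left(N \right)} = \left(-10 + N\right) 2 N = 2 N \left(-10 + N\right)$)
$m{\left(F,B \right)} = 13 B$ ($m{\left(F,B \right)} = - B \left(\left(-3 - 3\right) - 7\right) = - B \left(-6 - 7\right) = - B \left(-13\right) = 13 B$)
$\sqrt{m{\left(j{\left(-14 \right)},102 \right)} + 21768} = \sqrt{13 \cdot 102 + 21768} = \sqrt{1326 + 21768} = \sqrt{23094} = 3 \sqrt{2566}$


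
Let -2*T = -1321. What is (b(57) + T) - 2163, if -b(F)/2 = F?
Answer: -3233/2 ≈ -1616.5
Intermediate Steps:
T = 1321/2 (T = -1/2*(-1321) = 1321/2 ≈ 660.50)
b(F) = -2*F
(b(57) + T) - 2163 = (-2*57 + 1321/2) - 2163 = (-114 + 1321/2) - 2163 = 1093/2 - 2163 = -3233/2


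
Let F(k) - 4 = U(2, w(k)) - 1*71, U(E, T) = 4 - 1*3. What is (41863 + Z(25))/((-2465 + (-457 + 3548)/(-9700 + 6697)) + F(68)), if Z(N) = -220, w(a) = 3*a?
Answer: -11368539/691244 ≈ -16.447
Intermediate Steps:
U(E, T) = 1 (U(E, T) = 4 - 3 = 1)
F(k) = -66 (F(k) = 4 + (1 - 1*71) = 4 + (1 - 71) = 4 - 70 = -66)
(41863 + Z(25))/((-2465 + (-457 + 3548)/(-9700 + 6697)) + F(68)) = (41863 - 220)/((-2465 + (-457 + 3548)/(-9700 + 6697)) - 66) = 41643/((-2465 + 3091/(-3003)) - 66) = 41643/((-2465 + 3091*(-1/3003)) - 66) = 41643/((-2465 - 281/273) - 66) = 41643/(-673226/273 - 66) = 41643/(-691244/273) = 41643*(-273/691244) = -11368539/691244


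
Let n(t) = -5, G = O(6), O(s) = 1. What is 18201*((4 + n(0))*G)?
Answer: -18201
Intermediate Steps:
G = 1
18201*((4 + n(0))*G) = 18201*((4 - 5)*1) = 18201*(-1*1) = 18201*(-1) = -18201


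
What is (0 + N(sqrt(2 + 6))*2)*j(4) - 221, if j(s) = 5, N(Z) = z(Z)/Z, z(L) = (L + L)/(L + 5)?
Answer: -3657/17 - 40*sqrt(2)/17 ≈ -218.45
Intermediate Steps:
z(L) = 2*L/(5 + L) (z(L) = (2*L)/(5 + L) = 2*L/(5 + L))
N(Z) = 2/(5 + Z) (N(Z) = (2*Z/(5 + Z))/Z = 2/(5 + Z))
(0 + N(sqrt(2 + 6))*2)*j(4) - 221 = (0 + (2/(5 + sqrt(2 + 6)))*2)*5 - 221 = (0 + (2/(5 + sqrt(8)))*2)*5 - 221 = (0 + (2/(5 + 2*sqrt(2)))*2)*5 - 221 = (0 + 4/(5 + 2*sqrt(2)))*5 - 221 = (4/(5 + 2*sqrt(2)))*5 - 221 = 20/(5 + 2*sqrt(2)) - 221 = -221 + 20/(5 + 2*sqrt(2))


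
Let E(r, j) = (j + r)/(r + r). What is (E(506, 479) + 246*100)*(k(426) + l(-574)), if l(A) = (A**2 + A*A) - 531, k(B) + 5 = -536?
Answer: 4094675546950/253 ≈ 1.6184e+10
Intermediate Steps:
k(B) = -541 (k(B) = -5 - 536 = -541)
E(r, j) = (j + r)/(2*r) (E(r, j) = (j + r)/((2*r)) = (j + r)*(1/(2*r)) = (j + r)/(2*r))
l(A) = -531 + 2*A**2 (l(A) = (A**2 + A**2) - 531 = 2*A**2 - 531 = -531 + 2*A**2)
(E(506, 479) + 246*100)*(k(426) + l(-574)) = ((1/2)*(479 + 506)/506 + 246*100)*(-541 + (-531 + 2*(-574)**2)) = ((1/2)*(1/506)*985 + 24600)*(-541 + (-531 + 2*329476)) = (985/1012 + 24600)*(-541 + (-531 + 658952)) = 24896185*(-541 + 658421)/1012 = (24896185/1012)*657880 = 4094675546950/253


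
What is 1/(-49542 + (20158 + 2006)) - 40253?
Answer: -1102046635/27378 ≈ -40253.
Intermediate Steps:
1/(-49542 + (20158 + 2006)) - 40253 = 1/(-49542 + 22164) - 40253 = 1/(-27378) - 40253 = -1/27378 - 40253 = -1102046635/27378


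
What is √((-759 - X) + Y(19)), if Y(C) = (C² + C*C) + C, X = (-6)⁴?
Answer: 3*I*√146 ≈ 36.249*I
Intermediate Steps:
X = 1296
Y(C) = C + 2*C² (Y(C) = (C² + C²) + C = 2*C² + C = C + 2*C²)
√((-759 - X) + Y(19)) = √((-759 - 1*1296) + 19*(1 + 2*19)) = √((-759 - 1296) + 19*(1 + 38)) = √(-2055 + 19*39) = √(-2055 + 741) = √(-1314) = 3*I*√146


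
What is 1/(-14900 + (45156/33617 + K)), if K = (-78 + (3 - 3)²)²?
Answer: -33617/296322316 ≈ -0.00011345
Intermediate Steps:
K = 6084 (K = (-78 + 0²)² = (-78 + 0)² = (-78)² = 6084)
1/(-14900 + (45156/33617 + K)) = 1/(-14900 + (45156/33617 + 6084)) = 1/(-14900 + 204570984/33617) = 1/(-296322316/33617) = -33617/296322316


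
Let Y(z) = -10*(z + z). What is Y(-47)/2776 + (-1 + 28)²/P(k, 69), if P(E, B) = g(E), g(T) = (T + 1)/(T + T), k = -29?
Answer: 3668786/2429 ≈ 1510.4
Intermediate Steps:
Y(z) = -20*z
g(T) = (1 + T)/(2*T) (g(T) = (1 + T)/((2*T)) = (1 + T)*(1/(2*T)) = (1 + T)/(2*T))
P(E, B) = (1 + E)/(2*E)
Y(-47)/2776 + (-1 + 28)²/P(k, 69) = -20*(-47)/2776 + (-1 + 28)²/(((½)*(1 - 29)/(-29))) = 940*(1/2776) + 27²/(((½)*(-1/29)*(-28))) = 235/694 + 729/(14/29) = 235/694 + 729*(29/14) = 235/694 + 21141/14 = 3668786/2429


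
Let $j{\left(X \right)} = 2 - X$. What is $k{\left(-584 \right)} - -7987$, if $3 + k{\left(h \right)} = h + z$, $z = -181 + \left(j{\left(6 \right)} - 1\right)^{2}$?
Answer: $7244$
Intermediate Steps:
$z = -156$ ($z = -181 + \left(\left(2 - 6\right) - 1\right)^{2} = -181 + \left(-4 - 1\right)^{2} = -181 + \left(-5\right)^{2} = -181 + 25 = -156$)
$k{\left(h \right)} = -159 + h$ ($k{\left(h \right)} = -3 + \left(h - 156\right) = -3 + \left(-156 + h\right) = -159 + h$)
$k{\left(-584 \right)} - -7987 = \left(-159 - 584\right) - -7987 = -743 + 7987 = 7244$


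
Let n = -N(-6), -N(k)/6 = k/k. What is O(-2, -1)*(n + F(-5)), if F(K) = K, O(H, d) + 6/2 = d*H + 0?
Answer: -1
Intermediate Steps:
N(k) = -6 (N(k) = -6*k/k = -6*1 = -6)
O(H, d) = -3 + H*d (O(H, d) = -3 + (d*H + 0) = -3 + (H*d + 0) = -3 + H*d)
n = 6 (n = -1*(-6) = 6)
O(-2, -1)*(n + F(-5)) = (-3 - 2*(-1))*(6 - 5) = (-3 + 2)*1 = -1*1 = -1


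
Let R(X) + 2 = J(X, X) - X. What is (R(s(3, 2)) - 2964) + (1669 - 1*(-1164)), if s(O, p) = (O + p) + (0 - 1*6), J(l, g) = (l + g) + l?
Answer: -135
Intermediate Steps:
J(l, g) = g + 2*l (J(l, g) = (g + l) + l = g + 2*l)
s(O, p) = -6 + O + p (s(O, p) = (O + p) + (0 - 6) = (O + p) - 6 = -6 + O + p)
R(X) = -2 + 2*X (R(X) = -2 + ((X + 2*X) - X) = -2 + (3*X - X) = -2 + 2*X)
(R(s(3, 2)) - 2964) + (1669 - 1*(-1164)) = ((-2 + 2*(-6 + 3 + 2)) - 2964) + (1669 - 1*(-1164)) = ((-2 + 2*(-1)) - 2964) + (1669 + 1164) = ((-2 - 2) - 2964) + 2833 = (-4 - 2964) + 2833 = -2968 + 2833 = -135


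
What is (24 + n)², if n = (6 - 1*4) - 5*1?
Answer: 441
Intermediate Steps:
n = -3 (n = (6 - 4) - 5 = 2 - 5 = -3)
(24 + n)² = (24 - 3)² = 21² = 441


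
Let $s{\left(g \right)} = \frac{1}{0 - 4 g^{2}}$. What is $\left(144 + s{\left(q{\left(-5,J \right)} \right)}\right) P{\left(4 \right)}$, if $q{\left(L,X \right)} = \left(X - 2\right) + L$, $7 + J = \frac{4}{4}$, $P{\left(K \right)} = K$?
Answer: $\frac{97343}{169} \approx 575.99$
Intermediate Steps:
$J = -6$ ($J = -7 + \frac{4}{4} = -7 + 4 \cdot \frac{1}{4} = -7 + 1 = -6$)
$q{\left(L,X \right)} = -2 + L + X$ ($q{\left(L,X \right)} = \left(-2 + X\right) + L = -2 + L + X$)
$s{\left(g \right)} = - \frac{1}{4 g^{2}}$ ($s{\left(g \right)} = \frac{1}{\left(-4\right) g^{2}} = - \frac{1}{4 g^{2}}$)
$\left(144 + s{\left(q{\left(-5,J \right)} \right)}\right) P{\left(4 \right)} = \left(144 - \frac{1}{4 \left(-2 - 5 - 6\right)^{2}}\right) 4 = \left(144 - \frac{1}{4 \cdot 169}\right) 4 = \left(144 - \frac{1}{676}\right) 4 = \frac{97343}{676} \cdot 4 = \frac{97343}{169}$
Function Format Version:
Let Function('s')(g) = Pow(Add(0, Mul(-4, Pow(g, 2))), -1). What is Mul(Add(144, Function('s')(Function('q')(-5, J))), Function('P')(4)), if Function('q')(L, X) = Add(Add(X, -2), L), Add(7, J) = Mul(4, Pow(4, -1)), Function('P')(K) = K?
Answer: Rational(97343, 169) ≈ 575.99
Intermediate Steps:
J = -6 (J = Add(-7, Mul(4, Pow(4, -1))) = Add(-7, Mul(4, Rational(1, 4))) = Add(-7, 1) = -6)
Function('q')(L, X) = Add(-2, L, X) (Function('q')(L, X) = Add(Add(-2, X), L) = Add(-2, L, X))
Function('s')(g) = Mul(Rational(-1, 4), Pow(g, -2)) (Function('s')(g) = Pow(Mul(-4, Pow(g, 2)), -1) = Mul(Rational(-1, 4), Pow(g, -2)))
Mul(Add(144, Function('s')(Function('q')(-5, J))), Function('P')(4)) = Mul(Add(144, Mul(Rational(-1, 4), Pow(Add(-2, -5, -6), -2))), 4) = Mul(Add(144, Mul(Rational(-1, 4), Pow(-13, -2))), 4) = Mul(Add(144, Mul(Rational(-1, 4), Rational(1, 169))), 4) = Mul(Add(144, Rational(-1, 676)), 4) = Mul(Rational(97343, 676), 4) = Rational(97343, 169)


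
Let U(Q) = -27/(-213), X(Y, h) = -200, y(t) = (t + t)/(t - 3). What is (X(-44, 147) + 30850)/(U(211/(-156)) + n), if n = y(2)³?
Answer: -435230/907 ≈ -479.86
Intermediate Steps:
y(t) = 2*t/(-3 + t) (y(t) = (2*t)/(-3 + t) = 2*t/(-3 + t))
U(Q) = 9/71 (U(Q) = -27*(-1/213) = 9/71)
n = -64 (n = (2*2/(-3 + 2))³ = (2*2/(-1))³ = (2*2*(-1))³ = (-4)³ = -64)
(X(-44, 147) + 30850)/(U(211/(-156)) + n) = (-200 + 30850)/(9/71 - 64) = 30650/(-4535/71) = 30650*(-71/4535) = -435230/907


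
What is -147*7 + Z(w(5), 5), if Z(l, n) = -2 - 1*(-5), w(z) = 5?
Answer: -1026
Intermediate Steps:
Z(l, n) = 3 (Z(l, n) = -2 + 5 = 3)
-147*7 + Z(w(5), 5) = -147*7 + 3 = -1029 + 3 = -1026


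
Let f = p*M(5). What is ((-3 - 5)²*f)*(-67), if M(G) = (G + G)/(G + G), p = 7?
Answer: -30016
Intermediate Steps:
M(G) = 1 (M(G) = (2*G)/((2*G)) = (2*G)*(1/(2*G)) = 1)
f = 7 (f = 7*1 = 7)
((-3 - 5)²*f)*(-67) = ((-3 - 5)²*7)*(-67) = ((-8)²*7)*(-67) = (64*7)*(-67) = 448*(-67) = -30016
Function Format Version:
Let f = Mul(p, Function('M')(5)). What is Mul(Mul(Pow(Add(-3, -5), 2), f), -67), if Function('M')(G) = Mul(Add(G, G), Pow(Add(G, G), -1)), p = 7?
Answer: -30016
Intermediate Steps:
Function('M')(G) = 1 (Function('M')(G) = Mul(Mul(2, G), Pow(Mul(2, G), -1)) = Mul(Mul(2, G), Mul(Rational(1, 2), Pow(G, -1))) = 1)
f = 7 (f = Mul(7, 1) = 7)
Mul(Mul(Pow(Add(-3, -5), 2), f), -67) = Mul(Mul(Pow(Add(-3, -5), 2), 7), -67) = Mul(Mul(Pow(-8, 2), 7), -67) = Mul(Mul(64, 7), -67) = Mul(448, -67) = -30016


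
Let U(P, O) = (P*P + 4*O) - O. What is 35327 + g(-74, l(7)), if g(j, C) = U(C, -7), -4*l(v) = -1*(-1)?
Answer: 564897/16 ≈ 35306.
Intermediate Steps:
l(v) = -¼ (l(v) = -(-1)*(-1)/4 = -¼*1 = -¼)
U(P, O) = P² + 3*O (U(P, O) = (P² + 4*O) - O = P² + 3*O)
g(j, C) = -21 + C² (g(j, C) = C² + 3*(-7) = C² - 21 = -21 + C²)
35327 + g(-74, l(7)) = 35327 + (-21 + (-¼)²) = 35327 + (-21 + 1/16) = 35327 - 335/16 = 564897/16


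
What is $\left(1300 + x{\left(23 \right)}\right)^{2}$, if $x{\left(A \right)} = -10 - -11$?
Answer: $1692601$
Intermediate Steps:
$x{\left(A \right)} = 1$ ($x{\left(A \right)} = -10 + 11 = 1$)
$\left(1300 + x{\left(23 \right)}\right)^{2} = \left(1300 + 1\right)^{2} = 1301^{2} = 1692601$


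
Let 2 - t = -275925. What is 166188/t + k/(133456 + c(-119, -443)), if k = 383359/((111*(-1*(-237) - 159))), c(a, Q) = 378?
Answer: 192673593387929/319726209433644 ≈ 0.60262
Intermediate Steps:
t = 275927 (t = 2 - 1*(-275925) = 2 + 275925 = 275927)
k = 383359/8658 (k = 383359/((111*(237 - 159))) = 383359/((111*78)) = 383359/8658 ≈ 44.278)
166188/t + k/(133456 + c(-119, -443)) = 166188/275927 + 383359/(8658*(133456 + 378)) = 166188*(1/275927) + (383359/8658)/133834 = 166188/275927 + (383359/8658)*(1/133834) = 166188/275927 + 383359/1158734772 = 192673593387929/319726209433644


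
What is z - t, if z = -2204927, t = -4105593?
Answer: 1900666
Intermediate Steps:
z - t = -2204927 - 1*(-4105593) = -2204927 + 4105593 = 1900666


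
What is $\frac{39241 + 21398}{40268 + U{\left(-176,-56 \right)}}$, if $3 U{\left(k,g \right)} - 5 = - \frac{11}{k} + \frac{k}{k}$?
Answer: $\frac{2910672}{1932961} \approx 1.5058$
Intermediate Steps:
$U{\left(k,g \right)} = 2 - \frac{11}{3 k}$ ($U{\left(k,g \right)} = \frac{5}{3} + \frac{- \frac{11}{k} + \frac{k}{k}}{3} = \frac{5}{3} + \frac{- \frac{11}{k} + 1}{3} = \frac{5}{3} + \frac{1 - \frac{11}{k}}{3} = \frac{5}{3} + \left(\frac{1}{3} - \frac{11}{3 k}\right) = 2 - \frac{11}{3 k}$)
$\frac{39241 + 21398}{40268 + U{\left(-176,-56 \right)}} = \frac{39241 + 21398}{40268 + \left(2 - \frac{11}{3 \left(-176\right)}\right)} = \frac{60639}{40268 + \left(2 - - \frac{1}{48}\right)} = \frac{60639}{40268 + \left(2 + \frac{1}{48}\right)} = \frac{60639}{40268 + \frac{97}{48}} = \frac{60639}{\frac{1932961}{48}} = 60639 \cdot \frac{48}{1932961} = \frac{2910672}{1932961}$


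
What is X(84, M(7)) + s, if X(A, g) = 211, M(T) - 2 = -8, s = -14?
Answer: 197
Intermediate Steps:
M(T) = -6 (M(T) = 2 - 8 = -6)
X(84, M(7)) + s = 211 - 14 = 197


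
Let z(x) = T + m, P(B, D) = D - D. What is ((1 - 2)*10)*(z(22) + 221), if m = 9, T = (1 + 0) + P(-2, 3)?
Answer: -2310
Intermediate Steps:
P(B, D) = 0
T = 1 (T = (1 + 0) + 0 = 1 + 0 = 1)
z(x) = 10 (z(x) = 1 + 9 = 10)
((1 - 2)*10)*(z(22) + 221) = ((1 - 2)*10)*(10 + 221) = -1*10*231 = -10*231 = -2310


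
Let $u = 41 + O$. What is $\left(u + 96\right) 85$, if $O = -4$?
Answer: $11305$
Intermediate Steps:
$u = 37$ ($u = 41 - 4 = 37$)
$\left(u + 96\right) 85 = \left(37 + 96\right) 85 = 133 \cdot 85 = 11305$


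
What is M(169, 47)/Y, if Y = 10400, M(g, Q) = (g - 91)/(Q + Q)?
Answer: 3/37600 ≈ 7.9787e-5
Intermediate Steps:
M(g, Q) = (-91 + g)/(2*Q) (M(g, Q) = (-91 + g)/((2*Q)) = (-91 + g)*(1/(2*Q)) = (-91 + g)/(2*Q))
M(169, 47)/Y = ((1/2)*(-91 + 169)/47)/10400 = ((1/2)*(1/47)*78)*(1/10400) = (39/47)*(1/10400) = 3/37600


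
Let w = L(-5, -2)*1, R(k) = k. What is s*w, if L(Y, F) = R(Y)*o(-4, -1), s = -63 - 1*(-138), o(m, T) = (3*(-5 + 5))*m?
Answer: 0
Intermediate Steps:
o(m, T) = 0 (o(m, T) = (3*0)*m = 0*m = 0)
s = 75 (s = -63 + 138 = 75)
L(Y, F) = 0 (L(Y, F) = Y*0 = 0)
w = 0 (w = 0*1 = 0)
s*w = 75*0 = 0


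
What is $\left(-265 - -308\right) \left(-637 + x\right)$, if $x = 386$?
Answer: $-10793$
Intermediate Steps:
$\left(-265 - -308\right) \left(-637 + x\right) = \left(-265 - -308\right) \left(-637 + 386\right) = \left(-265 + 308\right) \left(-251\right) = 43 \left(-251\right) = -10793$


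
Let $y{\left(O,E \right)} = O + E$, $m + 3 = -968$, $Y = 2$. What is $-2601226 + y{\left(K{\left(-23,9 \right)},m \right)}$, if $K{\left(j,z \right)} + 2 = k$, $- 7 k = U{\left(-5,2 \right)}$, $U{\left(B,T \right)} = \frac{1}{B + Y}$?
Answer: $- \frac{54646178}{21} \approx -2.6022 \cdot 10^{6}$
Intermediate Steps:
$m = -971$ ($m = -3 - 968 = -971$)
$U{\left(B,T \right)} = \frac{1}{2 + B}$ ($U{\left(B,T \right)} = \frac{1}{B + 2} = \frac{1}{2 + B}$)
$k = \frac{1}{21}$ ($k = - \frac{1}{7 \left(2 - 5\right)} = - \frac{1}{7 \left(-3\right)} = \left(- \frac{1}{7}\right) \left(- \frac{1}{3}\right) = \frac{1}{21} \approx 0.047619$)
$K{\left(j,z \right)} = - \frac{41}{21}$ ($K{\left(j,z \right)} = -2 + \frac{1}{21} = - \frac{41}{21}$)
$y{\left(O,E \right)} = E + O$
$-2601226 + y{\left(K{\left(-23,9 \right)},m \right)} = -2601226 - \frac{20432}{21} = - \frac{54646178}{21}$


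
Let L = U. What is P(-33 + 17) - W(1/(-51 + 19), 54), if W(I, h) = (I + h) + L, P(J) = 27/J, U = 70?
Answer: -4021/32 ≈ -125.66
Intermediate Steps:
L = 70
W(I, h) = 70 + I + h (W(I, h) = (I + h) + 70 = 70 + I + h)
P(-33 + 17) - W(1/(-51 + 19), 54) = 27/(-33 + 17) - (70 + 1/(-51 + 19) + 54) = 27/(-16) - (70 + 1/(-32) + 54) = 27*(-1/16) - (70 - 1/32 + 54) = -27/16 - 1*3967/32 = -27/16 - 3967/32 = -4021/32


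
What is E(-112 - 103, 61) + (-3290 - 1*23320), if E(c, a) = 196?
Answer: -26414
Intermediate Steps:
E(-112 - 103, 61) + (-3290 - 1*23320) = 196 + (-3290 - 1*23320) = 196 + (-3290 - 23320) = 196 - 26610 = -26414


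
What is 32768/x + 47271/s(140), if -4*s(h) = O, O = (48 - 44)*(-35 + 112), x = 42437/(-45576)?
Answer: -16714355109/466807 ≈ -35806.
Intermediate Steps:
x = -42437/45576 (x = 42437*(-1/45576) = -42437/45576 ≈ -0.93113)
O = 308 (O = 4*77 = 308)
s(h) = -77 (s(h) = -¼*308 = -77)
32768/x + 47271/s(140) = 32768/(-42437/45576) + 47271/(-77) = 32768*(-45576/42437) + 47271*(-1/77) = -1493434368/42437 - 6753/11 = -16714355109/466807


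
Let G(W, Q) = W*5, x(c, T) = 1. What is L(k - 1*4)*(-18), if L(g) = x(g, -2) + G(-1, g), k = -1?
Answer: 72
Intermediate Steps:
G(W, Q) = 5*W
L(g) = -4 (L(g) = 1 + 5*(-1) = 1 - 5 = -4)
L(k - 1*4)*(-18) = -4*(-18) = 72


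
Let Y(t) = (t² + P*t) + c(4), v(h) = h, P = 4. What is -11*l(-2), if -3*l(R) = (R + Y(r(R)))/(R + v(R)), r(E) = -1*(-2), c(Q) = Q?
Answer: -77/6 ≈ -12.833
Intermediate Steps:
r(E) = 2
Y(t) = 4 + t² + 4*t (Y(t) = (t² + 4*t) + 4 = 4 + t² + 4*t)
l(R) = -(16 + R)/(6*R) (l(R) = -(R + (4 + 2² + 4*2))/(3*(R + R)) = -(R + (4 + 4 + 8))/(3*(2*R)) = -(R + 16)*1/(2*R)/3 = -(16 + R)*1/(2*R)/3 = -(16 + R)/(6*R))
-11*l(-2) = -11*(-16 - 1*(-2))/(6*(-2)) = -11*(-1)*(-16 + 2)/(6*2) = -11*(-1)*(-14)/(6*2) = -11*7/6 = -77/6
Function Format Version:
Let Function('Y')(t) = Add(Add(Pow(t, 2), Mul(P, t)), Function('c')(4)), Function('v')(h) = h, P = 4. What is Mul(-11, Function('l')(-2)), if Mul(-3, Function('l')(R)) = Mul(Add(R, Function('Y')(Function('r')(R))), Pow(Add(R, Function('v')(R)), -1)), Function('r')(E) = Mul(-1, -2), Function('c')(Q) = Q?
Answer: Rational(-77, 6) ≈ -12.833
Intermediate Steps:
Function('r')(E) = 2
Function('Y')(t) = Add(4, Pow(t, 2), Mul(4, t)) (Function('Y')(t) = Add(Add(Pow(t, 2), Mul(4, t)), 4) = Add(4, Pow(t, 2), Mul(4, t)))
Function('l')(R) = Mul(Rational(-1, 6), Pow(R, -1), Add(16, R)) (Function('l')(R) = Mul(Rational(-1, 3), Mul(Add(R, Add(4, Pow(2, 2), Mul(4, 2))), Pow(Add(R, R), -1))) = Mul(Rational(-1, 3), Mul(Add(R, Add(4, 4, 8)), Pow(Mul(2, R), -1))) = Mul(Rational(-1, 3), Mul(Add(R, 16), Mul(Rational(1, 2), Pow(R, -1)))) = Mul(Rational(-1, 3), Mul(Add(16, R), Mul(Rational(1, 2), Pow(R, -1)))) = Mul(Rational(-1, 3), Mul(Rational(1, 2), Pow(R, -1), Add(16, R))) = Mul(Rational(-1, 6), Pow(R, -1), Add(16, R)))
Mul(-11, Function('l')(-2)) = Mul(-11, Mul(Rational(1, 6), Pow(-2, -1), Add(-16, Mul(-1, -2)))) = Mul(-11, Mul(Rational(1, 6), Rational(-1, 2), Add(-16, 2))) = Mul(-11, Mul(Rational(1, 6), Rational(-1, 2), -14)) = Mul(-11, Rational(7, 6)) = Rational(-77, 6)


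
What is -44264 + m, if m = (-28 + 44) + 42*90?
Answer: -40468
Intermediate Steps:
m = 3796 (m = 16 + 3780 = 3796)
-44264 + m = -44264 + 3796 = -40468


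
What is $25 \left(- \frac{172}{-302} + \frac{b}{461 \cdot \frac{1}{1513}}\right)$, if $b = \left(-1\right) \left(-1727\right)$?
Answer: $\frac{9864881175}{69611} \approx 1.4171 \cdot 10^{5}$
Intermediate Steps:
$b = 1727$
$25 \left(- \frac{172}{-302} + \frac{b}{461 \cdot \frac{1}{1513}}\right) = 25 \left(- \frac{172}{-302} + \frac{1727}{461 \cdot \frac{1}{1513}}\right) = 25 \left(\left(-172\right) \left(- \frac{1}{302}\right) + \frac{1727}{461 \cdot \frac{1}{1513}}\right) = 25 \left(\frac{86}{151} + \frac{1727}{\frac{461}{1513}}\right) = 25 \left(\frac{86}{151} + 1727 \cdot \frac{1513}{461}\right) = 25 \left(\frac{86}{151} + \frac{2612951}{461}\right) = 25 \cdot \frac{394595247}{69611} = \frac{9864881175}{69611}$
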